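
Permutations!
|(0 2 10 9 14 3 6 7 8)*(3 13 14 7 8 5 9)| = 6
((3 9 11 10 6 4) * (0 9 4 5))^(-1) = (0 5 6 10 11 9)(3 4)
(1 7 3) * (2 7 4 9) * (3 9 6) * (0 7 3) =(0 7 9 2 3 1 4 6) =[7, 4, 3, 1, 6, 5, 0, 9, 8, 2]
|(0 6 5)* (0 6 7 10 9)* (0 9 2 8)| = |(0 7 10 2 8)(5 6)| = 10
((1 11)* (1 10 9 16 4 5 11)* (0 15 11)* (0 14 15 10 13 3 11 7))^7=((0 10 9 16 4 5 14 15 7)(3 11 13))^7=(0 15 5 16 10 7 14 4 9)(3 11 13)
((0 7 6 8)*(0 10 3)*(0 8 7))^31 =((3 8 10)(6 7))^31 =(3 8 10)(6 7)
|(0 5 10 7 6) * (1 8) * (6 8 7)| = |(0 5 10 6)(1 7 8)| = 12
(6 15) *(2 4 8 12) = (2 4 8 12)(6 15) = [0, 1, 4, 3, 8, 5, 15, 7, 12, 9, 10, 11, 2, 13, 14, 6]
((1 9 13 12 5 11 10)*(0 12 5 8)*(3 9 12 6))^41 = (0 1 5 3 8 10 13 6 12 11 9)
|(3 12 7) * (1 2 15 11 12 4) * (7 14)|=9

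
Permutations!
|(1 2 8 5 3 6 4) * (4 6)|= |(1 2 8 5 3 4)|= 6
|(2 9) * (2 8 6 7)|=5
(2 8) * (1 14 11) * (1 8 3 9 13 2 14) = (2 3 9 13)(8 14 11) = [0, 1, 3, 9, 4, 5, 6, 7, 14, 13, 10, 8, 12, 2, 11]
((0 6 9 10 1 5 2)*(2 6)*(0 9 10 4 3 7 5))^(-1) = (0 1 10 6 5 7 3 4 9 2)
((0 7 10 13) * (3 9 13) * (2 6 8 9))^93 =((0 7 10 3 2 6 8 9 13))^93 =(0 3 8)(2 9 7)(6 13 10)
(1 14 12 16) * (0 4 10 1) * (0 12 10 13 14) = (0 4 13 14 10 1)(12 16) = [4, 0, 2, 3, 13, 5, 6, 7, 8, 9, 1, 11, 16, 14, 10, 15, 12]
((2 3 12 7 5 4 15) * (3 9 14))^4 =(2 12 15 3 4 14 5 9 7)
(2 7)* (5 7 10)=[0, 1, 10, 3, 4, 7, 6, 2, 8, 9, 5]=(2 10 5 7)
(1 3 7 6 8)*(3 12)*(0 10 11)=(0 10 11)(1 12 3 7 6 8)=[10, 12, 2, 7, 4, 5, 8, 6, 1, 9, 11, 0, 3]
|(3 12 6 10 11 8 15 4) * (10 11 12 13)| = 9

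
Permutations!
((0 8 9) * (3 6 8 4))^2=(0 3 8)(4 6 9)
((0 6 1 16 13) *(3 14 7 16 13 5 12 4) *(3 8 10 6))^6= (0 12 13 5 1 16 6 7 10 14 8 3 4)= ((0 3 14 7 16 5 12 4 8 10 6 1 13))^6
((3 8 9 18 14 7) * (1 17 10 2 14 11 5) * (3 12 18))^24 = (1 14 11 10 12)(2 18 17 7 5)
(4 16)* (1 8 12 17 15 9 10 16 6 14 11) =(1 8 12 17 15 9 10 16 4 6 14 11) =[0, 8, 2, 3, 6, 5, 14, 7, 12, 10, 16, 1, 17, 13, 11, 9, 4, 15]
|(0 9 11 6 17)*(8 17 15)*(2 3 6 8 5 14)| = 30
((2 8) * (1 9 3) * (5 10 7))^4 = (1 9 3)(5 10 7)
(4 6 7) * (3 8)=[0, 1, 2, 8, 6, 5, 7, 4, 3]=(3 8)(4 6 7)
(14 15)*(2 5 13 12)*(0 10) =[10, 1, 5, 3, 4, 13, 6, 7, 8, 9, 0, 11, 2, 12, 15, 14] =(0 10)(2 5 13 12)(14 15)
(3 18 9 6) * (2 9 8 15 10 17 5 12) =(2 9 6 3 18 8 15 10 17 5 12) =[0, 1, 9, 18, 4, 12, 3, 7, 15, 6, 17, 11, 2, 13, 14, 10, 16, 5, 8]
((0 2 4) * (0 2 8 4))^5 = ((0 8 4 2))^5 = (0 8 4 2)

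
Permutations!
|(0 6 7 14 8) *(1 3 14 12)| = 8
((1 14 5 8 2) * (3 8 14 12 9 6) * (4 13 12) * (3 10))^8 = (14)(1 8 10 9 13)(2 3 6 12 4)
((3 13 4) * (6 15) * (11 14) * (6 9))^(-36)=(15)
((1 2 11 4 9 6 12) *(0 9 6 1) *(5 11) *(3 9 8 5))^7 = (12)(1 9 3 2)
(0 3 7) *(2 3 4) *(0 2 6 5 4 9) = (0 9)(2 3 7)(4 6 5) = [9, 1, 3, 7, 6, 4, 5, 2, 8, 0]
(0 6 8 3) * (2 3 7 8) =(0 6 2 3)(7 8) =[6, 1, 3, 0, 4, 5, 2, 8, 7]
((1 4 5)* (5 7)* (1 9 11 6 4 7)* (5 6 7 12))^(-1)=(1 4 6 7 11 9 5 12)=((1 12 5 9 11 7 6 4))^(-1)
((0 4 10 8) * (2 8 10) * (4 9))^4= (10)(0 8 2 4 9)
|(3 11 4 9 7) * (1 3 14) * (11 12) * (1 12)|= 6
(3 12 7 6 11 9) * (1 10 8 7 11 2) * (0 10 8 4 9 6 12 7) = (0 10 4 9 3 7 12 11 6 2 1 8) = [10, 8, 1, 7, 9, 5, 2, 12, 0, 3, 4, 6, 11]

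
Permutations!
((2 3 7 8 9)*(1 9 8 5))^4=((1 9 2 3 7 5))^4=(1 7 2)(3 9 5)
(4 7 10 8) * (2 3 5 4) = (2 3 5 4 7 10 8) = [0, 1, 3, 5, 7, 4, 6, 10, 2, 9, 8]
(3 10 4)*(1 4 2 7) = (1 4 3 10 2 7) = [0, 4, 7, 10, 3, 5, 6, 1, 8, 9, 2]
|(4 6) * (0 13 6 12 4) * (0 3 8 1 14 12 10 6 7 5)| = |(0 13 7 5)(1 14 12 4 10 6 3 8)| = 8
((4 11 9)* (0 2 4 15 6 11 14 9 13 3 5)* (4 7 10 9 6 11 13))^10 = ((0 2 7 10 9 15 11 4 14 6 13 3 5))^10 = (0 13 4 9 2 3 14 15 7 5 6 11 10)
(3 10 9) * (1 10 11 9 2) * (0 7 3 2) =(0 7 3 11 9 2 1 10) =[7, 10, 1, 11, 4, 5, 6, 3, 8, 2, 0, 9]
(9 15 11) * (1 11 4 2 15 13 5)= (1 11 9 13 5)(2 15 4)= [0, 11, 15, 3, 2, 1, 6, 7, 8, 13, 10, 9, 12, 5, 14, 4]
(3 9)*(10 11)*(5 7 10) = (3 9)(5 7 10 11) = [0, 1, 2, 9, 4, 7, 6, 10, 8, 3, 11, 5]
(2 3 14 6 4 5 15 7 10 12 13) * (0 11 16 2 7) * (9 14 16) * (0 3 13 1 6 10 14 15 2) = (0 11 9 15 3 16)(1 6 4 5 2 13 7 14 10 12) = [11, 6, 13, 16, 5, 2, 4, 14, 8, 15, 12, 9, 1, 7, 10, 3, 0]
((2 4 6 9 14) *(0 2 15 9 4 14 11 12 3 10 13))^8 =((0 2 14 15 9 11 12 3 10 13)(4 6))^8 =(0 10 12 9 14)(2 13 3 11 15)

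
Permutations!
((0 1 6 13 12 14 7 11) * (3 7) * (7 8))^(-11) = (0 11 7 8 3 14 12 13 6 1) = ((0 1 6 13 12 14 3 8 7 11))^(-11)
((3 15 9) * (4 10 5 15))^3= (3 5)(4 15)(9 10)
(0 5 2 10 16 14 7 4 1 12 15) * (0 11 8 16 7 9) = [5, 12, 10, 3, 1, 2, 6, 4, 16, 0, 7, 8, 15, 13, 9, 11, 14] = (0 5 2 10 7 4 1 12 15 11 8 16 14 9)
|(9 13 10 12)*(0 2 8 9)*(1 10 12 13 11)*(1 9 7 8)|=6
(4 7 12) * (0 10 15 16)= (0 10 15 16)(4 7 12)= [10, 1, 2, 3, 7, 5, 6, 12, 8, 9, 15, 11, 4, 13, 14, 16, 0]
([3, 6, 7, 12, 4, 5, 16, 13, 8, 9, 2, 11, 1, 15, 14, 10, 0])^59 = (0 16 6 1 12 3)(2 10 15 13 7)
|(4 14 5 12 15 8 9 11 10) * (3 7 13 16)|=36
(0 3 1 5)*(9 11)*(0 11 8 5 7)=(0 3 1 7)(5 11 9 8)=[3, 7, 2, 1, 4, 11, 6, 0, 5, 8, 10, 9]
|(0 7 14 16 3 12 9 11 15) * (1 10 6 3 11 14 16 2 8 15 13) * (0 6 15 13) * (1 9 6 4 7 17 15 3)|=35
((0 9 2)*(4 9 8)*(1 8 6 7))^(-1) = (0 2 9 4 8 1 7 6)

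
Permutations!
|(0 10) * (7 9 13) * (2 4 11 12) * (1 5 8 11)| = 42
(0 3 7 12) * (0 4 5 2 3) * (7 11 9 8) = (2 3 11 9 8 7 12 4 5) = [0, 1, 3, 11, 5, 2, 6, 12, 7, 8, 10, 9, 4]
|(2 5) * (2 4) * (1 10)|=|(1 10)(2 5 4)|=6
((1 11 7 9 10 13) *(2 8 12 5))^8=(1 7 10)(9 13 11)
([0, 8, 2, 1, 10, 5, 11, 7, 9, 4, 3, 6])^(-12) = [0, 1, 2, 3, 4, 5, 6, 7, 8, 9, 10, 11]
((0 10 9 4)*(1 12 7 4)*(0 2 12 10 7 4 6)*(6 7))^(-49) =(0 6)(1 9 10)(2 4 12)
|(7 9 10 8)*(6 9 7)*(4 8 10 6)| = |(10)(4 8)(6 9)| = 2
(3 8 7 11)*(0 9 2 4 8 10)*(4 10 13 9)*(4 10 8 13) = (0 10)(2 8 7 11 3 4 13 9) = [10, 1, 8, 4, 13, 5, 6, 11, 7, 2, 0, 3, 12, 9]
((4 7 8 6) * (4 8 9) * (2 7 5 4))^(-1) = (2 9 7)(4 5)(6 8)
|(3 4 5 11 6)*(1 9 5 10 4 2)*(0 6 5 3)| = 4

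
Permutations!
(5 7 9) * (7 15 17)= (5 15 17 7 9)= [0, 1, 2, 3, 4, 15, 6, 9, 8, 5, 10, 11, 12, 13, 14, 17, 16, 7]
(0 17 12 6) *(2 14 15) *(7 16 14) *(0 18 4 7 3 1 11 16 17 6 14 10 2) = [6, 11, 3, 1, 7, 5, 18, 17, 8, 9, 2, 16, 14, 13, 15, 0, 10, 12, 4] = (0 6 18 4 7 17 12 14 15)(1 11 16 10 2 3)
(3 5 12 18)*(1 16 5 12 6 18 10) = (1 16 5 6 18 3 12 10) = [0, 16, 2, 12, 4, 6, 18, 7, 8, 9, 1, 11, 10, 13, 14, 15, 5, 17, 3]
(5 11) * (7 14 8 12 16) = (5 11)(7 14 8 12 16) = [0, 1, 2, 3, 4, 11, 6, 14, 12, 9, 10, 5, 16, 13, 8, 15, 7]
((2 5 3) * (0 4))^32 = ((0 4)(2 5 3))^32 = (2 3 5)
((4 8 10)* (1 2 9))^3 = ((1 2 9)(4 8 10))^3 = (10)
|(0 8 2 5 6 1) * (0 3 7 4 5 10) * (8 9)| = |(0 9 8 2 10)(1 3 7 4 5 6)| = 30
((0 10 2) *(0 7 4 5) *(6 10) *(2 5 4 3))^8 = ((0 6 10 5)(2 7 3))^8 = (10)(2 3 7)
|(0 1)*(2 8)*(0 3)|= 6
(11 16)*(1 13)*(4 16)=(1 13)(4 16 11)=[0, 13, 2, 3, 16, 5, 6, 7, 8, 9, 10, 4, 12, 1, 14, 15, 11]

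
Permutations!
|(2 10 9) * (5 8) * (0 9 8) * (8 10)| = |(10)(0 9 2 8 5)| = 5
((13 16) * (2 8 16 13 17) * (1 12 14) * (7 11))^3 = (2 17 16 8)(7 11)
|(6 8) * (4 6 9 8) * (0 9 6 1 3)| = 7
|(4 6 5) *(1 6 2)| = 5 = |(1 6 5 4 2)|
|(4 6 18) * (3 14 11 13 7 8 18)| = |(3 14 11 13 7 8 18 4 6)| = 9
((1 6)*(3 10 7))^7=(1 6)(3 10 7)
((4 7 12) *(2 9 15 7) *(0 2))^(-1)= (0 4 12 7 15 9 2)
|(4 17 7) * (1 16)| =|(1 16)(4 17 7)| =6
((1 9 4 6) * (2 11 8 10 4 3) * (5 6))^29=((1 9 3 2 11 8 10 4 5 6))^29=(1 6 5 4 10 8 11 2 3 9)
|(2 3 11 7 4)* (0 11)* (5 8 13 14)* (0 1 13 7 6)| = 9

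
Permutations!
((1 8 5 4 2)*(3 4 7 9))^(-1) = ((1 8 5 7 9 3 4 2))^(-1) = (1 2 4 3 9 7 5 8)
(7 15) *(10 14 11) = [0, 1, 2, 3, 4, 5, 6, 15, 8, 9, 14, 10, 12, 13, 11, 7] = (7 15)(10 14 11)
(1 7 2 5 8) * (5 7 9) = (1 9 5 8)(2 7) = [0, 9, 7, 3, 4, 8, 6, 2, 1, 5]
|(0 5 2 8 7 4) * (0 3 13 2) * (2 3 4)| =|(0 5)(2 8 7)(3 13)| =6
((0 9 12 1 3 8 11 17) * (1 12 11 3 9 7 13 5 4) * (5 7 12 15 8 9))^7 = (0 17 11 9 3 8 15 12)(1 5 4)(7 13)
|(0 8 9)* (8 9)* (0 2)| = 3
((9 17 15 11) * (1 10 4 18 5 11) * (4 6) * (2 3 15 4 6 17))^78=(1 10 17 4 18 5 11 9 2 3 15)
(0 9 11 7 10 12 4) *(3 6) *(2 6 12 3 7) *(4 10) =(0 9 11 2 6 7 4)(3 12 10) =[9, 1, 6, 12, 0, 5, 7, 4, 8, 11, 3, 2, 10]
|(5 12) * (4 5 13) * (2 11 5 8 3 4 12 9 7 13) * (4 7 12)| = |(2 11 5 9 12)(3 7 13 4 8)| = 5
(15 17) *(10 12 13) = (10 12 13)(15 17) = [0, 1, 2, 3, 4, 5, 6, 7, 8, 9, 12, 11, 13, 10, 14, 17, 16, 15]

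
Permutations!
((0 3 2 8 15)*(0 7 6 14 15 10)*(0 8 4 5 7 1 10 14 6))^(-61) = (0 7 5 4 2 3)(1 15 14 8 10)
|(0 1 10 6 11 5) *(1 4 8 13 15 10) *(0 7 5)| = 8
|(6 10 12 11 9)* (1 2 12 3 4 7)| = |(1 2 12 11 9 6 10 3 4 7)| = 10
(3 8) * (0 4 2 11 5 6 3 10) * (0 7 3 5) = (0 4 2 11)(3 8 10 7)(5 6) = [4, 1, 11, 8, 2, 6, 5, 3, 10, 9, 7, 0]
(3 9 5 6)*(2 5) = (2 5 6 3 9) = [0, 1, 5, 9, 4, 6, 3, 7, 8, 2]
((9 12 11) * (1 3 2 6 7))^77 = (1 2 7 3 6)(9 11 12)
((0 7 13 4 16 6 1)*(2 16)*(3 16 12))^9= (0 1 6 16 3 12 2 4 13 7)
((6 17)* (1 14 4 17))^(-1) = ((1 14 4 17 6))^(-1) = (1 6 17 4 14)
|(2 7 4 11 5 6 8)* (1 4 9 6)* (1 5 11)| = 10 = |(11)(1 4)(2 7 9 6 8)|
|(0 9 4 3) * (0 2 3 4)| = 2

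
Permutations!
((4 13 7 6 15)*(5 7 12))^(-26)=((4 13 12 5 7 6 15))^(-26)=(4 12 7 15 13 5 6)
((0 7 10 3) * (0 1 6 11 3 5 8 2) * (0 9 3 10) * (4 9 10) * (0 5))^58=((0 7 5 8 2 10)(1 6 11 4 9 3))^58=(0 2 5)(1 9 11)(3 4 6)(7 10 8)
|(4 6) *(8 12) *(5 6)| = |(4 5 6)(8 12)| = 6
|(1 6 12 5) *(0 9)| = |(0 9)(1 6 12 5)| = 4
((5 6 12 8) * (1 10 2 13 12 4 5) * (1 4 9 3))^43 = ((1 10 2 13 12 8 4 5 6 9 3))^43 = (1 3 9 6 5 4 8 12 13 2 10)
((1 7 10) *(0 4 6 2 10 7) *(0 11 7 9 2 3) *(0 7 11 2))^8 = (11)(0 6 7)(1 10 2)(3 9 4)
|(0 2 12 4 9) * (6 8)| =|(0 2 12 4 9)(6 8)| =10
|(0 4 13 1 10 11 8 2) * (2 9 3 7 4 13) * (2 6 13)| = |(0 2)(1 10 11 8 9 3 7 4 6 13)| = 10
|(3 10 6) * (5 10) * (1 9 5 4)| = 7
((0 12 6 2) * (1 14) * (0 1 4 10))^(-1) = ((0 12 6 2 1 14 4 10))^(-1) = (0 10 4 14 1 2 6 12)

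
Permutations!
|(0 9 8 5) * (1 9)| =5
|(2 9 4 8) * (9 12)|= 5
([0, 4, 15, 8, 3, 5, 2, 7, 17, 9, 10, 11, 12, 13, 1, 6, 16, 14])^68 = (1 3 17)(2 6 15)(4 8 14)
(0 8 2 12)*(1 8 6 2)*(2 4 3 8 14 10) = (0 6 4 3 8 1 14 10 2 12) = [6, 14, 12, 8, 3, 5, 4, 7, 1, 9, 2, 11, 0, 13, 10]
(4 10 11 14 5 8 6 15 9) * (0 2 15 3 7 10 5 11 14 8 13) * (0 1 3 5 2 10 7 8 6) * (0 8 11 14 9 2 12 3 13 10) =(1 13)(2 15)(3 11 6 5 10 9 4 12) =[0, 13, 15, 11, 12, 10, 5, 7, 8, 4, 9, 6, 3, 1, 14, 2]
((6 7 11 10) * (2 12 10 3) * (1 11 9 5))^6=(1 6 3 9 12)(2 5 10 11 7)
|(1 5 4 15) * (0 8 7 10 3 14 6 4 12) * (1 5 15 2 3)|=40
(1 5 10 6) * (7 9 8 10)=(1 5 7 9 8 10 6)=[0, 5, 2, 3, 4, 7, 1, 9, 10, 8, 6]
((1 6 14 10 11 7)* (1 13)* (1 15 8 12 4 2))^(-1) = ((1 6 14 10 11 7 13 15 8 12 4 2))^(-1) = (1 2 4 12 8 15 13 7 11 10 14 6)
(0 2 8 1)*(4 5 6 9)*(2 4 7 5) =[4, 0, 8, 3, 2, 6, 9, 5, 1, 7] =(0 4 2 8 1)(5 6 9 7)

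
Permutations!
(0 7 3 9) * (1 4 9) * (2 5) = [7, 4, 5, 1, 9, 2, 6, 3, 8, 0] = (0 7 3 1 4 9)(2 5)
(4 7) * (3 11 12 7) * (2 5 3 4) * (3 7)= (2 5 7)(3 11 12)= [0, 1, 5, 11, 4, 7, 6, 2, 8, 9, 10, 12, 3]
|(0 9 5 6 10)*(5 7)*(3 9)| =7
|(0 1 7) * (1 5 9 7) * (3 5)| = 5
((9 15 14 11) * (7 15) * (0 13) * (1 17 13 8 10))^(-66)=((0 8 10 1 17 13)(7 15 14 11 9))^(-66)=(17)(7 9 11 14 15)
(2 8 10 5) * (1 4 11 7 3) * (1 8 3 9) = (1 4 11 7 9)(2 3 8 10 5) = [0, 4, 3, 8, 11, 2, 6, 9, 10, 1, 5, 7]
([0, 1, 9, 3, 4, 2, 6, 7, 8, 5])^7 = [0, 1, 9, 3, 4, 2, 6, 7, 8, 5]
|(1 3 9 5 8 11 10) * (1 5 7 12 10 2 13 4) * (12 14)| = |(1 3 9 7 14 12 10 5 8 11 2 13 4)| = 13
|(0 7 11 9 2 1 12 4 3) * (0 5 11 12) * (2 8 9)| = |(0 7 12 4 3 5 11 2 1)(8 9)| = 18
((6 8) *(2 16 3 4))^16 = (16) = ((2 16 3 4)(6 8))^16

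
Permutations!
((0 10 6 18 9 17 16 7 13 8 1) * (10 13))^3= (0 1 8 13)(6 17 10 9 7 18 16)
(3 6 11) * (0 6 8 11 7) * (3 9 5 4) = (0 6 7)(3 8 11 9 5 4) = [6, 1, 2, 8, 3, 4, 7, 0, 11, 5, 10, 9]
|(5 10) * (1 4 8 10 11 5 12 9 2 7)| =|(1 4 8 10 12 9 2 7)(5 11)| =8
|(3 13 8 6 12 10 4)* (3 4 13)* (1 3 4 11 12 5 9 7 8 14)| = 40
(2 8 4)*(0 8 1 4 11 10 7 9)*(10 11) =(11)(0 8 10 7 9)(1 4 2) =[8, 4, 1, 3, 2, 5, 6, 9, 10, 0, 7, 11]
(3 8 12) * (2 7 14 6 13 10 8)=[0, 1, 7, 2, 4, 5, 13, 14, 12, 9, 8, 11, 3, 10, 6]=(2 7 14 6 13 10 8 12 3)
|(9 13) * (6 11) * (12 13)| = |(6 11)(9 12 13)| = 6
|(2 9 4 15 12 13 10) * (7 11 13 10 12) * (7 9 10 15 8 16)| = |(2 10)(4 8 16 7 11 13 12 15 9)| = 18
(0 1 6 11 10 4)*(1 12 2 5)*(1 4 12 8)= (0 8 1 6 11 10 12 2 5 4)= [8, 6, 5, 3, 0, 4, 11, 7, 1, 9, 12, 10, 2]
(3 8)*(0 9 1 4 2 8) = [9, 4, 8, 0, 2, 5, 6, 7, 3, 1] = (0 9 1 4 2 8 3)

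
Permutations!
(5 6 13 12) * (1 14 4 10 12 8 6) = (1 14 4 10 12 5)(6 13 8) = [0, 14, 2, 3, 10, 1, 13, 7, 6, 9, 12, 11, 5, 8, 4]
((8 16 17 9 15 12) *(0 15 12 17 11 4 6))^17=((0 15 17 9 12 8 16 11 4 6))^17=(0 11 12 15 4 8 17 6 16 9)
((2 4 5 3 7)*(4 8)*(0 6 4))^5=((0 6 4 5 3 7 2 8))^5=(0 7 4 8 3 6 2 5)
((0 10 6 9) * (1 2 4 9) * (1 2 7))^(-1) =(0 9 4 2 6 10)(1 7)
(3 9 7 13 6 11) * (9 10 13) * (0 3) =(0 3 10 13 6 11)(7 9) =[3, 1, 2, 10, 4, 5, 11, 9, 8, 7, 13, 0, 12, 6]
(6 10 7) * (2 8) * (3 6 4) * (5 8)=(2 5 8)(3 6 10 7 4)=[0, 1, 5, 6, 3, 8, 10, 4, 2, 9, 7]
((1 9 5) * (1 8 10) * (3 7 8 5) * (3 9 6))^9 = ((1 6 3 7 8 10))^9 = (1 7)(3 10)(6 8)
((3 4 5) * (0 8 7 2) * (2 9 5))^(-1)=(0 2 4 3 5 9 7 8)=((0 8 7 9 5 3 4 2))^(-1)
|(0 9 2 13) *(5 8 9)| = 6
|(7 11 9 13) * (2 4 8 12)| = 4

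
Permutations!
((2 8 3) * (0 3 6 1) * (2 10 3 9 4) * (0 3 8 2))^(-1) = ((0 9 4)(1 3 10 8 6))^(-1) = (0 4 9)(1 6 8 10 3)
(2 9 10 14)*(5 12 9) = [0, 1, 5, 3, 4, 12, 6, 7, 8, 10, 14, 11, 9, 13, 2] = (2 5 12 9 10 14)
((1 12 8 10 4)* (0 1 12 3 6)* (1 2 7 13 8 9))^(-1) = (0 6 3 1 9 12 4 10 8 13 7 2)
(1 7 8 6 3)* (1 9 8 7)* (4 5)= (3 9 8 6)(4 5)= [0, 1, 2, 9, 5, 4, 3, 7, 6, 8]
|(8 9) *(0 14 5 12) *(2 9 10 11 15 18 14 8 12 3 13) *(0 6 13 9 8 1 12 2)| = |(0 1 12 6 13)(2 8 10 11 15 18 14 5 3 9)| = 10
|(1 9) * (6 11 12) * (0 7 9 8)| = |(0 7 9 1 8)(6 11 12)| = 15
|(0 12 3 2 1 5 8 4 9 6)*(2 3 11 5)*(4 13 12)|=|(0 4 9 6)(1 2)(5 8 13 12 11)|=20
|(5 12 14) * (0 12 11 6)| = |(0 12 14 5 11 6)| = 6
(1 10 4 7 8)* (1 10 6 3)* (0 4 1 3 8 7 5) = (0 4 5)(1 6 8 10) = [4, 6, 2, 3, 5, 0, 8, 7, 10, 9, 1]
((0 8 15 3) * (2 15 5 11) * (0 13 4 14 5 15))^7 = (0 5 13 8 11 4 15 2 14 3)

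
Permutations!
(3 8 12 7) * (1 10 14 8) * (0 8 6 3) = (0 8 12 7)(1 10 14 6 3) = [8, 10, 2, 1, 4, 5, 3, 0, 12, 9, 14, 11, 7, 13, 6]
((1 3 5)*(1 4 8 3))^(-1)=(3 8 4 5)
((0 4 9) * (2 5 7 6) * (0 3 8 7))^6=(0 6 3)(2 8 4)(5 7 9)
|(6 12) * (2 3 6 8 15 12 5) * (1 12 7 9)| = 12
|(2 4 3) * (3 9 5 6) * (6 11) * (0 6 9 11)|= 8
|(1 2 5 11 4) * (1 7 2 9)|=|(1 9)(2 5 11 4 7)|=10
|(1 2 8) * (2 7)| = 4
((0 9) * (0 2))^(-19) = ((0 9 2))^(-19) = (0 2 9)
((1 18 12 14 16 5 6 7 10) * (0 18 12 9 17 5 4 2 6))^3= (0 17 18 5 9)(1 16 6)(2 10 14)(4 7 12)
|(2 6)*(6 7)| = 3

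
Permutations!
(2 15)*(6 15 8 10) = [0, 1, 8, 3, 4, 5, 15, 7, 10, 9, 6, 11, 12, 13, 14, 2] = (2 8 10 6 15)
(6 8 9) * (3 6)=[0, 1, 2, 6, 4, 5, 8, 7, 9, 3]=(3 6 8 9)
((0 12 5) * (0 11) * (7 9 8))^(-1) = (0 11 5 12)(7 8 9)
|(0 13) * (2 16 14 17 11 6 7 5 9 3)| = 10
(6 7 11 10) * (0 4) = (0 4)(6 7 11 10) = [4, 1, 2, 3, 0, 5, 7, 11, 8, 9, 6, 10]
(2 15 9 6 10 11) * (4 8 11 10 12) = (2 15 9 6 12 4 8 11) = [0, 1, 15, 3, 8, 5, 12, 7, 11, 6, 10, 2, 4, 13, 14, 9]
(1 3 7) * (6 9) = (1 3 7)(6 9) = [0, 3, 2, 7, 4, 5, 9, 1, 8, 6]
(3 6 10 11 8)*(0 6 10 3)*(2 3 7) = (0 6 7 2 3 10 11 8) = [6, 1, 3, 10, 4, 5, 7, 2, 0, 9, 11, 8]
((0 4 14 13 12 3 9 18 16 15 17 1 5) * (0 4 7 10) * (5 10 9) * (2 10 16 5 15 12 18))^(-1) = (0 10 2 9 7)(1 17 15 3 12 16)(4 5 18 13 14)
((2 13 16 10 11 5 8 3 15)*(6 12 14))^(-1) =((2 13 16 10 11 5 8 3 15)(6 12 14))^(-1) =(2 15 3 8 5 11 10 16 13)(6 14 12)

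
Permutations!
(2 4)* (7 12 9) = (2 4)(7 12 9) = [0, 1, 4, 3, 2, 5, 6, 12, 8, 7, 10, 11, 9]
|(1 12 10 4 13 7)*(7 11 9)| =8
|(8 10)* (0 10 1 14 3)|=6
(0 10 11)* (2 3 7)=(0 10 11)(2 3 7)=[10, 1, 3, 7, 4, 5, 6, 2, 8, 9, 11, 0]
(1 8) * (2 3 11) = (1 8)(2 3 11) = [0, 8, 3, 11, 4, 5, 6, 7, 1, 9, 10, 2]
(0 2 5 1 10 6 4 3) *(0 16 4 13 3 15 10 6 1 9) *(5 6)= [2, 5, 6, 16, 15, 9, 13, 7, 8, 0, 1, 11, 12, 3, 14, 10, 4]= (0 2 6 13 3 16 4 15 10 1 5 9)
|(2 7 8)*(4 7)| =|(2 4 7 8)| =4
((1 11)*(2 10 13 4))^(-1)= (1 11)(2 4 13 10)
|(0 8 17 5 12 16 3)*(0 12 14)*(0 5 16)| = 6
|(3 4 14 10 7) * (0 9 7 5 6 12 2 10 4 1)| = |(0 9 7 3 1)(2 10 5 6 12)(4 14)| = 10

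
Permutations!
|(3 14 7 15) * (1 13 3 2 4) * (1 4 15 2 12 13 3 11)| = 9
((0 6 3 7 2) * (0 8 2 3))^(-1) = ((0 6)(2 8)(3 7))^(-1) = (0 6)(2 8)(3 7)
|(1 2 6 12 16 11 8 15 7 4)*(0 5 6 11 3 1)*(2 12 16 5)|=|(0 2 11 8 15 7 4)(1 12 5 6 16 3)|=42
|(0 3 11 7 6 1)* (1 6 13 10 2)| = 8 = |(0 3 11 7 13 10 2 1)|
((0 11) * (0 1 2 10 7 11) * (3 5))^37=(1 10 11 2 7)(3 5)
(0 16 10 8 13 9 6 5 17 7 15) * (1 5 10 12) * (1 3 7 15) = (0 16 12 3 7 1 5 17 15)(6 10 8 13 9) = [16, 5, 2, 7, 4, 17, 10, 1, 13, 6, 8, 11, 3, 9, 14, 0, 12, 15]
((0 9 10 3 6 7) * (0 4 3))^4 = ((0 9 10)(3 6 7 4))^4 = (0 9 10)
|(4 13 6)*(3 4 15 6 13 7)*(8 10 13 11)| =12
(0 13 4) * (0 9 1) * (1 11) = (0 13 4 9 11 1) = [13, 0, 2, 3, 9, 5, 6, 7, 8, 11, 10, 1, 12, 4]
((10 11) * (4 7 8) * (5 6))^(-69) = (5 6)(10 11)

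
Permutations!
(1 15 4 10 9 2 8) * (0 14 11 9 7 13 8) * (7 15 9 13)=(0 14 11 13 8 1 9 2)(4 10 15)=[14, 9, 0, 3, 10, 5, 6, 7, 1, 2, 15, 13, 12, 8, 11, 4]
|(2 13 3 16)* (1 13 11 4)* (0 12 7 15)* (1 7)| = |(0 12 1 13 3 16 2 11 4 7 15)| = 11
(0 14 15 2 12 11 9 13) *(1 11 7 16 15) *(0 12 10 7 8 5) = (0 14 1 11 9 13 12 8 5)(2 10 7 16 15) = [14, 11, 10, 3, 4, 0, 6, 16, 5, 13, 7, 9, 8, 12, 1, 2, 15]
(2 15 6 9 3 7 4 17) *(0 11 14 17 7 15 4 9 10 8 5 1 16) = [11, 16, 4, 15, 7, 1, 10, 9, 5, 3, 8, 14, 12, 13, 17, 6, 0, 2] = (0 11 14 17 2 4 7 9 3 15 6 10 8 5 1 16)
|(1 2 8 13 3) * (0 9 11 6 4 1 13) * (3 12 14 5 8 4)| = 30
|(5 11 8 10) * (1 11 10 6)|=4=|(1 11 8 6)(5 10)|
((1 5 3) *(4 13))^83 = ((1 5 3)(4 13))^83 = (1 3 5)(4 13)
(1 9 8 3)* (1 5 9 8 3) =(1 8)(3 5 9) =[0, 8, 2, 5, 4, 9, 6, 7, 1, 3]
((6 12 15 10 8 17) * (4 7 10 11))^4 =(4 17 11 8 15 10 12 7 6)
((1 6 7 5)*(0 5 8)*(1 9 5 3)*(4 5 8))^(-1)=(0 8 9 5 4 7 6 1 3)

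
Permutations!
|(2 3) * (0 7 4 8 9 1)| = 6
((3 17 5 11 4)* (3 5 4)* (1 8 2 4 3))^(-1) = ((1 8 2 4 5 11)(3 17))^(-1) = (1 11 5 4 2 8)(3 17)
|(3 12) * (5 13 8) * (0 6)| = |(0 6)(3 12)(5 13 8)| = 6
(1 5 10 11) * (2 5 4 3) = (1 4 3 2 5 10 11) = [0, 4, 5, 2, 3, 10, 6, 7, 8, 9, 11, 1]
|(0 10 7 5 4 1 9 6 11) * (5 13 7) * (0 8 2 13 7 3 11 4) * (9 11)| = |(0 10 5)(1 11 8 2 13 3 9 6 4)| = 9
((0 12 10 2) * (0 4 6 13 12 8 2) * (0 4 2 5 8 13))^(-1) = (0 6 4 10 12 13)(5 8)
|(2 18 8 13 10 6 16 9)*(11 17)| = |(2 18 8 13 10 6 16 9)(11 17)| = 8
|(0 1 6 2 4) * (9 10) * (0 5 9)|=8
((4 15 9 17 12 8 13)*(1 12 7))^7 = (1 17 15 13 12 7 9 4 8)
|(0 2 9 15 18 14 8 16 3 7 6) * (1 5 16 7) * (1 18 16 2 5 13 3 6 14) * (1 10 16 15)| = 33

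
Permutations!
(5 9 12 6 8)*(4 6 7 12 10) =[0, 1, 2, 3, 6, 9, 8, 12, 5, 10, 4, 11, 7] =(4 6 8 5 9 10)(7 12)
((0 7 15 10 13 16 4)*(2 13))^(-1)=((0 7 15 10 2 13 16 4))^(-1)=(0 4 16 13 2 10 15 7)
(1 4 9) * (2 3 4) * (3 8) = (1 2 8 3 4 9) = [0, 2, 8, 4, 9, 5, 6, 7, 3, 1]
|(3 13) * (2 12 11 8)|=|(2 12 11 8)(3 13)|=4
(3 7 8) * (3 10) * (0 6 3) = (0 6 3 7 8 10) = [6, 1, 2, 7, 4, 5, 3, 8, 10, 9, 0]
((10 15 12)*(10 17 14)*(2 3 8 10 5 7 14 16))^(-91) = (2 12 8 16 15 3 17 10)(5 14 7)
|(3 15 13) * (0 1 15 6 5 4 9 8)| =|(0 1 15 13 3 6 5 4 9 8)| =10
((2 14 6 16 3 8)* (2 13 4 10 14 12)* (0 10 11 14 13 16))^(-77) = (2 12)(3 8 16)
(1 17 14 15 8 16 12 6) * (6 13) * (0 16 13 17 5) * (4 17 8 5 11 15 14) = (0 16 12 8 13 6 1 11 15 5)(4 17) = [16, 11, 2, 3, 17, 0, 1, 7, 13, 9, 10, 15, 8, 6, 14, 5, 12, 4]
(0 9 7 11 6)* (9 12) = [12, 1, 2, 3, 4, 5, 0, 11, 8, 7, 10, 6, 9] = (0 12 9 7 11 6)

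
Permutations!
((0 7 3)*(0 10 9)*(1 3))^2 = ((0 7 1 3 10 9))^2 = (0 1 10)(3 9 7)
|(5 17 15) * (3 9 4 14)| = |(3 9 4 14)(5 17 15)| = 12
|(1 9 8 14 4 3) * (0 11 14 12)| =|(0 11 14 4 3 1 9 8 12)| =9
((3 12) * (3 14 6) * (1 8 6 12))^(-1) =((1 8 6 3)(12 14))^(-1) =(1 3 6 8)(12 14)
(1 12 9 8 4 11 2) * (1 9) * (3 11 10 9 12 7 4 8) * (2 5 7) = (1 2 12)(3 11 5 7 4 10 9) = [0, 2, 12, 11, 10, 7, 6, 4, 8, 3, 9, 5, 1]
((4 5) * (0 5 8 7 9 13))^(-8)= ((0 5 4 8 7 9 13))^(-8)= (0 13 9 7 8 4 5)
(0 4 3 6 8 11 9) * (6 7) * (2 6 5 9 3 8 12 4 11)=[11, 1, 6, 7, 8, 9, 12, 5, 2, 0, 10, 3, 4]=(0 11 3 7 5 9)(2 6 12 4 8)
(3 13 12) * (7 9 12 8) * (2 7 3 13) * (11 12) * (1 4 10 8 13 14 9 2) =(1 4 10 8 3)(2 7)(9 11 12 14) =[0, 4, 7, 1, 10, 5, 6, 2, 3, 11, 8, 12, 14, 13, 9]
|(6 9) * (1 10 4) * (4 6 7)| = 6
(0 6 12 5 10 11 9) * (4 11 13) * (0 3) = (0 6 12 5 10 13 4 11 9 3) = [6, 1, 2, 0, 11, 10, 12, 7, 8, 3, 13, 9, 5, 4]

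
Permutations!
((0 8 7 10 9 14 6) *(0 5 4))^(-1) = (0 4 5 6 14 9 10 7 8)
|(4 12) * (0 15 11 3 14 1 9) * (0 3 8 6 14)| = 18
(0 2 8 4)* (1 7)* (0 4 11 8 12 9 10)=(0 2 12 9 10)(1 7)(8 11)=[2, 7, 12, 3, 4, 5, 6, 1, 11, 10, 0, 8, 9]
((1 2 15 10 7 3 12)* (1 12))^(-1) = (1 3 7 10 15 2)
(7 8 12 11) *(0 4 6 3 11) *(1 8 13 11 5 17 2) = (0 4 6 3 5 17 2 1 8 12)(7 13 11) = [4, 8, 1, 5, 6, 17, 3, 13, 12, 9, 10, 7, 0, 11, 14, 15, 16, 2]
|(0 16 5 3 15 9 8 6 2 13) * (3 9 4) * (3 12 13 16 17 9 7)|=14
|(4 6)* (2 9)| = |(2 9)(4 6)| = 2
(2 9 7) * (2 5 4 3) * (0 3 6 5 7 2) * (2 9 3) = (9)(0 2 3)(4 6 5) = [2, 1, 3, 0, 6, 4, 5, 7, 8, 9]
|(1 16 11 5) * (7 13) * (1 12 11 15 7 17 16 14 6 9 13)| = |(1 14 6 9 13 17 16 15 7)(5 12 11)| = 9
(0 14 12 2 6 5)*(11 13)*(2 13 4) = (0 14 12 13 11 4 2 6 5) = [14, 1, 6, 3, 2, 0, 5, 7, 8, 9, 10, 4, 13, 11, 12]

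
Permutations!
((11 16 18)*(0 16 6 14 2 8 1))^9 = ((0 16 18 11 6 14 2 8 1))^9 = (18)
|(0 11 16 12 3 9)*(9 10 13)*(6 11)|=|(0 6 11 16 12 3 10 13 9)|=9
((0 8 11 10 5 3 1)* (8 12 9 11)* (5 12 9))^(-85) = (0 10 3 9 12 1 11 5)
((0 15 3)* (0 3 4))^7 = ((0 15 4))^7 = (0 15 4)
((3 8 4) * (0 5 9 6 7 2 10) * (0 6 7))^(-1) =((0 5 9 7 2 10 6)(3 8 4))^(-1) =(0 6 10 2 7 9 5)(3 4 8)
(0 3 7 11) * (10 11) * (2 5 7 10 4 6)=(0 3 10 11)(2 5 7 4 6)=[3, 1, 5, 10, 6, 7, 2, 4, 8, 9, 11, 0]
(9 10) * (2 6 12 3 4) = (2 6 12 3 4)(9 10) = [0, 1, 6, 4, 2, 5, 12, 7, 8, 10, 9, 11, 3]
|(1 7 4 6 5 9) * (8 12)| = |(1 7 4 6 5 9)(8 12)| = 6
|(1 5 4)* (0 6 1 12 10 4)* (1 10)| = 7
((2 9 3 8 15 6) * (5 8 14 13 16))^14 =((2 9 3 14 13 16 5 8 15 6))^14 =(2 13 15 3 5)(6 14 8 9 16)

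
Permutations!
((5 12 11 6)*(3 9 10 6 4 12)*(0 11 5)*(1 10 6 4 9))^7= (0 6 9 11)(1 10 4 12 5 3)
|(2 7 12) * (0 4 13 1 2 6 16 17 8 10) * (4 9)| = 13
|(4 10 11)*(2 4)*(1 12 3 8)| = 4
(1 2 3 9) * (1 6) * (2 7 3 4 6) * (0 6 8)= (0 6 1 7 3 9 2 4 8)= [6, 7, 4, 9, 8, 5, 1, 3, 0, 2]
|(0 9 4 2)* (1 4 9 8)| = |(9)(0 8 1 4 2)| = 5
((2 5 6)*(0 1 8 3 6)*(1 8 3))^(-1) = ((0 8 1 3 6 2 5))^(-1) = (0 5 2 6 3 1 8)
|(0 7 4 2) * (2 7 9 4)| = 5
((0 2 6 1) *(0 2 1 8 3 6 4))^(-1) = ((0 1 2 4)(3 6 8))^(-1) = (0 4 2 1)(3 8 6)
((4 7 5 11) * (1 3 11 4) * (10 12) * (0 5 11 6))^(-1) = (0 6 3 1 11 7 4 5)(10 12) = ((0 5 4 7 11 1 3 6)(10 12))^(-1)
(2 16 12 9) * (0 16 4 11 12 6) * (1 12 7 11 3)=(0 16 6)(1 12 9 2 4 3)(7 11)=[16, 12, 4, 1, 3, 5, 0, 11, 8, 2, 10, 7, 9, 13, 14, 15, 6]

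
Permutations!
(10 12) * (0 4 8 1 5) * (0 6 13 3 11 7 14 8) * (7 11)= (0 4)(1 5 6 13 3 7 14 8)(10 12)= [4, 5, 2, 7, 0, 6, 13, 14, 1, 9, 12, 11, 10, 3, 8]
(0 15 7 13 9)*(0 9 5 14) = (0 15 7 13 5 14) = [15, 1, 2, 3, 4, 14, 6, 13, 8, 9, 10, 11, 12, 5, 0, 7]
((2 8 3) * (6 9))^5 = (2 3 8)(6 9)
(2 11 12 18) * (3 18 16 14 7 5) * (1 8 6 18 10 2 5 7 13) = [0, 8, 11, 10, 4, 3, 18, 7, 6, 9, 2, 12, 16, 1, 13, 15, 14, 17, 5] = (1 8 6 18 5 3 10 2 11 12 16 14 13)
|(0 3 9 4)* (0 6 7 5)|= |(0 3 9 4 6 7 5)|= 7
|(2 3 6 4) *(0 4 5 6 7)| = 10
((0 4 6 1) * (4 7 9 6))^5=((0 7 9 6 1))^5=(9)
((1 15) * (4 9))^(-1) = (1 15)(4 9)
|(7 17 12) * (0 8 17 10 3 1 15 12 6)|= |(0 8 17 6)(1 15 12 7 10 3)|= 12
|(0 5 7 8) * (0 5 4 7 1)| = 6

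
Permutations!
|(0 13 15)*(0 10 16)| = 5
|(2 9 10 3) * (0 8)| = |(0 8)(2 9 10 3)| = 4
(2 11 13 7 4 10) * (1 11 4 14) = (1 11 13 7 14)(2 4 10) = [0, 11, 4, 3, 10, 5, 6, 14, 8, 9, 2, 13, 12, 7, 1]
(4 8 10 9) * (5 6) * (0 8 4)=(0 8 10 9)(5 6)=[8, 1, 2, 3, 4, 6, 5, 7, 10, 0, 9]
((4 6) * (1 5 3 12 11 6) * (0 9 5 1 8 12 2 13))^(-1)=(0 13 2 3 5 9)(4 6 11 12 8)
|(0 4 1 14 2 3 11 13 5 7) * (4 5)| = |(0 5 7)(1 14 2 3 11 13 4)| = 21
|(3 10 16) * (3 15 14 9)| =6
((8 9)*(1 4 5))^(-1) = ((1 4 5)(8 9))^(-1) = (1 5 4)(8 9)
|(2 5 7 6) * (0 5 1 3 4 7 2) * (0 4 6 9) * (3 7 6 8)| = |(0 5 2 1 7 9)(3 8)(4 6)| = 6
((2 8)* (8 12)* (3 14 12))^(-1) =((2 3 14 12 8))^(-1) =(2 8 12 14 3)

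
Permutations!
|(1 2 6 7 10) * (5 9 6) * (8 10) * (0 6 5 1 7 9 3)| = 30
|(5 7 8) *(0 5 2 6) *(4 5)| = |(0 4 5 7 8 2 6)| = 7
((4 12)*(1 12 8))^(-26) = ((1 12 4 8))^(-26) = (1 4)(8 12)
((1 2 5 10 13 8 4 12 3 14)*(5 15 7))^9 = ((1 2 15 7 5 10 13 8 4 12 3 14))^9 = (1 12 13 7)(2 3 8 5)(4 10 15 14)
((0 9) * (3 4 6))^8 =(9)(3 6 4) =((0 9)(3 4 6))^8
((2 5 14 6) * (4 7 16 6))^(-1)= (2 6 16 7 4 14 5)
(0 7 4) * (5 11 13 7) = [5, 1, 2, 3, 0, 11, 6, 4, 8, 9, 10, 13, 12, 7] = (0 5 11 13 7 4)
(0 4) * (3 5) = (0 4)(3 5) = [4, 1, 2, 5, 0, 3]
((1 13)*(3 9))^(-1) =((1 13)(3 9))^(-1) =(1 13)(3 9)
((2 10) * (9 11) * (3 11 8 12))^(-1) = ((2 10)(3 11 9 8 12))^(-1) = (2 10)(3 12 8 9 11)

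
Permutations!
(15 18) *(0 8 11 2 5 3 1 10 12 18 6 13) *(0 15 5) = (0 8 11 2)(1 10 12 18 5 3)(6 13 15) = [8, 10, 0, 1, 4, 3, 13, 7, 11, 9, 12, 2, 18, 15, 14, 6, 16, 17, 5]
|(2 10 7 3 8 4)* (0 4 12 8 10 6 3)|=14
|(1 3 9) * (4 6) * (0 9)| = |(0 9 1 3)(4 6)| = 4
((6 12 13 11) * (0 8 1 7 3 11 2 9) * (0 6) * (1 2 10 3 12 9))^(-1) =((0 8 2 1 7 12 13 10 3 11)(6 9))^(-1) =(0 11 3 10 13 12 7 1 2 8)(6 9)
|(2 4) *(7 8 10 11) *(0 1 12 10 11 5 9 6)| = |(0 1 12 10 5 9 6)(2 4)(7 8 11)| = 42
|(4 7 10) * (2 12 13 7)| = |(2 12 13 7 10 4)| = 6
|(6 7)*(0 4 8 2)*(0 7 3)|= 7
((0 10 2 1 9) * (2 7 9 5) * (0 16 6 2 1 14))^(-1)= (0 14 2 6 16 9 7 10)(1 5)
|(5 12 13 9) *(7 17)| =4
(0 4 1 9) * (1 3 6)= [4, 9, 2, 6, 3, 5, 1, 7, 8, 0]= (0 4 3 6 1 9)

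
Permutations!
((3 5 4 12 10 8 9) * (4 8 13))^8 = ((3 5 8 9)(4 12 10 13))^8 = (13)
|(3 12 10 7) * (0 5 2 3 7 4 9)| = |(0 5 2 3 12 10 4 9)| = 8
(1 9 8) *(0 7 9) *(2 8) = (0 7 9 2 8 1) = [7, 0, 8, 3, 4, 5, 6, 9, 1, 2]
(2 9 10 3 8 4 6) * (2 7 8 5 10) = [0, 1, 9, 5, 6, 10, 7, 8, 4, 2, 3] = (2 9)(3 5 10)(4 6 7 8)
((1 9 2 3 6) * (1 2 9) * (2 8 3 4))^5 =(9)(2 4)(3 8 6)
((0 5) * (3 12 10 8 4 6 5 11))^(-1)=((0 11 3 12 10 8 4 6 5))^(-1)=(0 5 6 4 8 10 12 3 11)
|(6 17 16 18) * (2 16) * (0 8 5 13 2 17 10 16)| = |(0 8 5 13 2)(6 10 16 18)| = 20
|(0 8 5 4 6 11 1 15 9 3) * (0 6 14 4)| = 6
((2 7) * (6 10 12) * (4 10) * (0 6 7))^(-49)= (12)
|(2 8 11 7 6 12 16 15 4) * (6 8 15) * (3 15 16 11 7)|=8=|(2 16 6 12 11 3 15 4)(7 8)|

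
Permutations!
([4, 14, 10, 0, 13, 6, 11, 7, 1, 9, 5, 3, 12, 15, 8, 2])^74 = (0 2 11 13 5)(1 8 14)(3 15 6 4 10)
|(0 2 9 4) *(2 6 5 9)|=5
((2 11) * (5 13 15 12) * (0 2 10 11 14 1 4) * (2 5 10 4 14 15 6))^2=(0 13 2 12 11)(4 5 6 15 10)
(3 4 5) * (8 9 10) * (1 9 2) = [0, 9, 1, 4, 5, 3, 6, 7, 2, 10, 8] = (1 9 10 8 2)(3 4 5)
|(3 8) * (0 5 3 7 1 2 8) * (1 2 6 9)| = |(0 5 3)(1 6 9)(2 8 7)| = 3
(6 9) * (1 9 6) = (1 9) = [0, 9, 2, 3, 4, 5, 6, 7, 8, 1]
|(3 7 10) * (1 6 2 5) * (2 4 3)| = 8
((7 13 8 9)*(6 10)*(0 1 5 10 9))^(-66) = (0 7 10)(1 13 6)(5 8 9)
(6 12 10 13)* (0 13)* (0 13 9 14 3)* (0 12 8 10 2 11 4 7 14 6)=(0 9 6 8 10 13)(2 11 4 7 14 3 12)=[9, 1, 11, 12, 7, 5, 8, 14, 10, 6, 13, 4, 2, 0, 3]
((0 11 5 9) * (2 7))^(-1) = ((0 11 5 9)(2 7))^(-1) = (0 9 5 11)(2 7)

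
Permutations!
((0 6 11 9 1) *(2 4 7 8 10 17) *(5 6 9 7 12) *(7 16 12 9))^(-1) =(0 1 9 4 2 17 10 8 7)(5 12 16 11 6)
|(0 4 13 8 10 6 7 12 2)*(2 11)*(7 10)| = |(0 4 13 8 7 12 11 2)(6 10)| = 8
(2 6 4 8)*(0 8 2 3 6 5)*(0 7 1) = (0 8 3 6 4 2 5 7 1) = [8, 0, 5, 6, 2, 7, 4, 1, 3]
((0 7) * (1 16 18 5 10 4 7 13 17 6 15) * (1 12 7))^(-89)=(0 17 15 7 13 6 12)(1 16 18 5 10 4)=((0 13 17 6 15 12 7)(1 16 18 5 10 4))^(-89)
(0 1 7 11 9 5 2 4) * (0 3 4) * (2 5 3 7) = (0 1 2)(3 4 7 11 9) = [1, 2, 0, 4, 7, 5, 6, 11, 8, 3, 10, 9]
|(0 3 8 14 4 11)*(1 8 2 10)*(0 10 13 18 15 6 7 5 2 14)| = |(0 3 14 4 11 10 1 8)(2 13 18 15 6 7 5)| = 56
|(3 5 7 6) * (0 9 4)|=12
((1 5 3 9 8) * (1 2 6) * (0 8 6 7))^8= ((0 8 2 7)(1 5 3 9 6))^8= (1 9 5 6 3)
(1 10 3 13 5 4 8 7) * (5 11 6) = (1 10 3 13 11 6 5 4 8 7) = [0, 10, 2, 13, 8, 4, 5, 1, 7, 9, 3, 6, 12, 11]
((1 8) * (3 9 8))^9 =(1 3 9 8)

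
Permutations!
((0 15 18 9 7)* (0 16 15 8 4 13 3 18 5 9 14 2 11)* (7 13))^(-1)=((0 8 4 7 16 15 5 9 13 3 18 14 2 11))^(-1)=(0 11 2 14 18 3 13 9 5 15 16 7 4 8)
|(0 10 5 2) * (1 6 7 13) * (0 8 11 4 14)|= 8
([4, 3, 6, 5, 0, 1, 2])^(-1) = [4, 5, 6, 1, 0, 3, 2]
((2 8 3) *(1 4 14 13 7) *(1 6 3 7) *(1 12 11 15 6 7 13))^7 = (1 4 14)(2 3 6 15 11 12 13 8)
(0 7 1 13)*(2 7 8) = (0 8 2 7 1 13) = [8, 13, 7, 3, 4, 5, 6, 1, 2, 9, 10, 11, 12, 0]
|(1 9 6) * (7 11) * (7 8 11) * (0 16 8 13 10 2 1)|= |(0 16 8 11 13 10 2 1 9 6)|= 10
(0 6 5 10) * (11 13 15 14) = [6, 1, 2, 3, 4, 10, 5, 7, 8, 9, 0, 13, 12, 15, 11, 14] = (0 6 5 10)(11 13 15 14)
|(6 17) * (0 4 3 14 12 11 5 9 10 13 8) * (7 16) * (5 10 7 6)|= 18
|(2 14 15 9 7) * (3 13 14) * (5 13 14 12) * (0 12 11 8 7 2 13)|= |(0 12 5)(2 3 14 15 9)(7 13 11 8)|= 60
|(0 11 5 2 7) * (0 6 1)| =7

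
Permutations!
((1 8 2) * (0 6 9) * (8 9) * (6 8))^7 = (0 2 9 8 1)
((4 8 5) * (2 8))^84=((2 8 5 4))^84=(8)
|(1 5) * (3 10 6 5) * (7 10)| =|(1 3 7 10 6 5)| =6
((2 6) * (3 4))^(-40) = (6)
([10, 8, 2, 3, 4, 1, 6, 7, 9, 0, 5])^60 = (10)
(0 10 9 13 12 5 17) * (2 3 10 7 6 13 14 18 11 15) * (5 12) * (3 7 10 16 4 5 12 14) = (0 10 9 3 16 4 5 17)(2 7 6 13 12 14 18 11 15) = [10, 1, 7, 16, 5, 17, 13, 6, 8, 3, 9, 15, 14, 12, 18, 2, 4, 0, 11]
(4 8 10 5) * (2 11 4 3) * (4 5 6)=(2 11 5 3)(4 8 10 6)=[0, 1, 11, 2, 8, 3, 4, 7, 10, 9, 6, 5]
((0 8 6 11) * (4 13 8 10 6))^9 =(13)(0 10 6 11)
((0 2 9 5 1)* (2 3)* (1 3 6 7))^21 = (0 6 7 1)(2 9 5 3)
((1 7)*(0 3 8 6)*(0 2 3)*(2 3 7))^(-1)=((1 2 7)(3 8 6))^(-1)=(1 7 2)(3 6 8)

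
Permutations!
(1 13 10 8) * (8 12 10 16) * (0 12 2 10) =(0 12)(1 13 16 8)(2 10) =[12, 13, 10, 3, 4, 5, 6, 7, 1, 9, 2, 11, 0, 16, 14, 15, 8]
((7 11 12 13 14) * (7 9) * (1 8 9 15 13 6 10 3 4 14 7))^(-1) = ((1 8 9)(3 4 14 15 13 7 11 12 6 10))^(-1) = (1 9 8)(3 10 6 12 11 7 13 15 14 4)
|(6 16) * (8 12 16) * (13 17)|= 4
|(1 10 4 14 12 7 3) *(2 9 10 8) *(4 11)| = 11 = |(1 8 2 9 10 11 4 14 12 7 3)|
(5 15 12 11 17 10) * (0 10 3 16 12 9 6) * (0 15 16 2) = (0 10 5 16 12 11 17 3 2)(6 15 9) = [10, 1, 0, 2, 4, 16, 15, 7, 8, 6, 5, 17, 11, 13, 14, 9, 12, 3]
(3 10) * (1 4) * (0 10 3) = (0 10)(1 4) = [10, 4, 2, 3, 1, 5, 6, 7, 8, 9, 0]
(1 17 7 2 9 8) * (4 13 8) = (1 17 7 2 9 4 13 8) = [0, 17, 9, 3, 13, 5, 6, 2, 1, 4, 10, 11, 12, 8, 14, 15, 16, 7]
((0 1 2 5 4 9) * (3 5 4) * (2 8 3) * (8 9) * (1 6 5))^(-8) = ((0 6 5 2 4 8 3 1 9))^(-8) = (0 6 5 2 4 8 3 1 9)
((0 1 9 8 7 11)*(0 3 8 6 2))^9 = (0 2 6 9 1)(3 8 7 11)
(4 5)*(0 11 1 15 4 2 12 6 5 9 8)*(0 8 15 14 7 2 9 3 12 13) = [11, 14, 13, 12, 3, 9, 5, 2, 8, 15, 10, 1, 6, 0, 7, 4] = (0 11 1 14 7 2 13)(3 12 6 5 9 15 4)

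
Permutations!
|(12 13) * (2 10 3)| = 6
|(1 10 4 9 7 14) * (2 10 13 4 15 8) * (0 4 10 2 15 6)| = |(0 4 9 7 14 1 13 10 6)(8 15)| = 18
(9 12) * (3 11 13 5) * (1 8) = (1 8)(3 11 13 5)(9 12) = [0, 8, 2, 11, 4, 3, 6, 7, 1, 12, 10, 13, 9, 5]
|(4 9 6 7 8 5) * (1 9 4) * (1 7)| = 3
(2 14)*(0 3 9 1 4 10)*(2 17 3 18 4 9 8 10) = (0 18 4 2 14 17 3 8 10)(1 9) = [18, 9, 14, 8, 2, 5, 6, 7, 10, 1, 0, 11, 12, 13, 17, 15, 16, 3, 4]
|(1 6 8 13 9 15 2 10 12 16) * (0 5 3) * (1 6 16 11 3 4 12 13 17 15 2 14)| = |(0 5 4 12 11 3)(1 16 6 8 17 15 14)(2 10 13 9)| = 84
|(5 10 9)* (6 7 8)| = 3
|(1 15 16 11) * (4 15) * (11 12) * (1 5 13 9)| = |(1 4 15 16 12 11 5 13 9)| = 9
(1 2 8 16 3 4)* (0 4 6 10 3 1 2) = (0 4 2 8 16 1)(3 6 10) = [4, 0, 8, 6, 2, 5, 10, 7, 16, 9, 3, 11, 12, 13, 14, 15, 1]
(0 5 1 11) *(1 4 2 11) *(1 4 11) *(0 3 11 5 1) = (0 1 4 2)(3 11) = [1, 4, 0, 11, 2, 5, 6, 7, 8, 9, 10, 3]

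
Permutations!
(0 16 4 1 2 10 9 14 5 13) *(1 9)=(0 16 4 9 14 5 13)(1 2 10)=[16, 2, 10, 3, 9, 13, 6, 7, 8, 14, 1, 11, 12, 0, 5, 15, 4]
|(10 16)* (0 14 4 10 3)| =6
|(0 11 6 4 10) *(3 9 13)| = 15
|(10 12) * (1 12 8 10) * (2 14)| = 2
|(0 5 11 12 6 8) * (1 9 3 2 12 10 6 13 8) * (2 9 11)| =|(0 5 2 12 13 8)(1 11 10 6)(3 9)| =12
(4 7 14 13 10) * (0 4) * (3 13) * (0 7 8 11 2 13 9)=(0 4 8 11 2 13 10 7 14 3 9)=[4, 1, 13, 9, 8, 5, 6, 14, 11, 0, 7, 2, 12, 10, 3]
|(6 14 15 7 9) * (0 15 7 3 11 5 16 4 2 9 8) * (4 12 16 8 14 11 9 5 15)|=|(0 4 2 5 8)(3 9 6 11 15)(7 14)(12 16)|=10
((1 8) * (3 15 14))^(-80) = ((1 8)(3 15 14))^(-80) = (3 15 14)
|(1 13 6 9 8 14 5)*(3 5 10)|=|(1 13 6 9 8 14 10 3 5)|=9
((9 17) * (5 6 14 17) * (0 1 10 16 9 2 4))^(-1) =((0 1 10 16 9 5 6 14 17 2 4))^(-1) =(0 4 2 17 14 6 5 9 16 10 1)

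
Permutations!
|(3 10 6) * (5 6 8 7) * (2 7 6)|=12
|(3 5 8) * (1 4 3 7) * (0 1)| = 7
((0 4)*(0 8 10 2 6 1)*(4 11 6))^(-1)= (0 1 6 11)(2 10 8 4)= ((0 11 6 1)(2 4 8 10))^(-1)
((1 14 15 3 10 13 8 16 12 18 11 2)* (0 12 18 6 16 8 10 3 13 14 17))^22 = (0 18 17 16 1 6 2 12 11)(10 15)(13 14)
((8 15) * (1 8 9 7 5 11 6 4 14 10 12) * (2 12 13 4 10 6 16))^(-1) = ((1 8 15 9 7 5 11 16 2 12)(4 14 6 10 13))^(-1) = (1 12 2 16 11 5 7 9 15 8)(4 13 10 6 14)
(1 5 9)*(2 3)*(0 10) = (0 10)(1 5 9)(2 3) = [10, 5, 3, 2, 4, 9, 6, 7, 8, 1, 0]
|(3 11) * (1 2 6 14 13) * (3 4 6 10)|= 9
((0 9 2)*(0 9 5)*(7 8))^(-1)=((0 5)(2 9)(7 8))^(-1)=(0 5)(2 9)(7 8)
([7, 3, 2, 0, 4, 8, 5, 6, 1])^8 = (0 7 6 5 8 1 3)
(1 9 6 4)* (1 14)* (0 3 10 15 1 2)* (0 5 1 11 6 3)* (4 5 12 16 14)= (1 9 3 10 15 11 6 5)(2 12 16 14)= [0, 9, 12, 10, 4, 1, 5, 7, 8, 3, 15, 6, 16, 13, 2, 11, 14]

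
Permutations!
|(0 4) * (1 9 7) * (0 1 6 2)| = 7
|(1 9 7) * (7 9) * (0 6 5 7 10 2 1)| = |(0 6 5 7)(1 10 2)| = 12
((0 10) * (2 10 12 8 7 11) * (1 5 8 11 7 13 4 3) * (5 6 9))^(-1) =(0 10 2 11 12)(1 3 4 13 8 5 9 6)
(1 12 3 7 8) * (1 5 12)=(3 7 8 5 12)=[0, 1, 2, 7, 4, 12, 6, 8, 5, 9, 10, 11, 3]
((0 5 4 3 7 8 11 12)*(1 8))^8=((0 5 4 3 7 1 8 11 12))^8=(0 12 11 8 1 7 3 4 5)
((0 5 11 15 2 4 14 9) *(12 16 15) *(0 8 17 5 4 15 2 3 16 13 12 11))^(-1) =((0 4 14 9 8 17 5)(2 15 3 16)(12 13))^(-1) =(0 5 17 8 9 14 4)(2 16 3 15)(12 13)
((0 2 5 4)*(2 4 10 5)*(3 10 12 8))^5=((0 4)(3 10 5 12 8))^5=(12)(0 4)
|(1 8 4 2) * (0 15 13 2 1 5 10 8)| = 9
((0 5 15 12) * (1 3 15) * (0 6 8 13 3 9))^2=((0 5 1 9)(3 15 12 6 8 13))^2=(0 1)(3 12 8)(5 9)(6 13 15)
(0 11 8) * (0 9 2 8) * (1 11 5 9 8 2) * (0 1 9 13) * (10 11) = (0 5 13)(1 10 11) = [5, 10, 2, 3, 4, 13, 6, 7, 8, 9, 11, 1, 12, 0]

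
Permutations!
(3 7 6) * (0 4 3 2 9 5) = (0 4 3 7 6 2 9 5) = [4, 1, 9, 7, 3, 0, 2, 6, 8, 5]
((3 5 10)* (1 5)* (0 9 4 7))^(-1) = (0 7 4 9)(1 3 10 5)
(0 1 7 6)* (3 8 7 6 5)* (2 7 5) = (0 1 6)(2 7)(3 8 5) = [1, 6, 7, 8, 4, 3, 0, 2, 5]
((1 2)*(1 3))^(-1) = ((1 2 3))^(-1) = (1 3 2)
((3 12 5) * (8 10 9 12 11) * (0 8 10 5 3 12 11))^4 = (0 3 12 5 8)(9 11 10)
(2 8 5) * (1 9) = (1 9)(2 8 5) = [0, 9, 8, 3, 4, 2, 6, 7, 5, 1]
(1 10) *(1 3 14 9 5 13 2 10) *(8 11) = (2 10 3 14 9 5 13)(8 11) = [0, 1, 10, 14, 4, 13, 6, 7, 11, 5, 3, 8, 12, 2, 9]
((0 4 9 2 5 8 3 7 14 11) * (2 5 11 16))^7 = ((0 4 9 5 8 3 7 14 16 2 11))^7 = (0 14 5 11 7 9 2 3 4 16 8)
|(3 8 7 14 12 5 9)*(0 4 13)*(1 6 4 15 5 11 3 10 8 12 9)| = 105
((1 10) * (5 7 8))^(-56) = ((1 10)(5 7 8))^(-56) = (10)(5 7 8)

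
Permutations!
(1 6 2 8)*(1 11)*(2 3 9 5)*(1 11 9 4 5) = [0, 6, 8, 4, 5, 2, 3, 7, 9, 1, 10, 11] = (11)(1 6 3 4 5 2 8 9)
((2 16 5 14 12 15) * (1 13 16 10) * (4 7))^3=((1 13 16 5 14 12 15 2 10)(4 7))^3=(1 5 15)(2 13 14)(4 7)(10 16 12)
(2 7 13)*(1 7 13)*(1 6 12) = (1 7 6 12)(2 13) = [0, 7, 13, 3, 4, 5, 12, 6, 8, 9, 10, 11, 1, 2]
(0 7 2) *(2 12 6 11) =[7, 1, 0, 3, 4, 5, 11, 12, 8, 9, 10, 2, 6] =(0 7 12 6 11 2)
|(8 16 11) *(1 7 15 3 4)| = |(1 7 15 3 4)(8 16 11)| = 15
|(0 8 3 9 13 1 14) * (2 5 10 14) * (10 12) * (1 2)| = 10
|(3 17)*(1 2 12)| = |(1 2 12)(3 17)| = 6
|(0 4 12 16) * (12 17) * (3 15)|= |(0 4 17 12 16)(3 15)|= 10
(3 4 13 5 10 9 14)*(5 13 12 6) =(3 4 12 6 5 10 9 14) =[0, 1, 2, 4, 12, 10, 5, 7, 8, 14, 9, 11, 6, 13, 3]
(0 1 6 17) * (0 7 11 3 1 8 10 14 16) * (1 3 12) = (0 8 10 14 16)(1 6 17 7 11 12) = [8, 6, 2, 3, 4, 5, 17, 11, 10, 9, 14, 12, 1, 13, 16, 15, 0, 7]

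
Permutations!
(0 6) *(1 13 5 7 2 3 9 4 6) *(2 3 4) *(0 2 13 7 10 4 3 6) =[1, 7, 3, 9, 0, 10, 2, 6, 8, 13, 4, 11, 12, 5] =(0 1 7 6 2 3 9 13 5 10 4)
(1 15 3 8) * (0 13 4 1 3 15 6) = (15)(0 13 4 1 6)(3 8) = [13, 6, 2, 8, 1, 5, 0, 7, 3, 9, 10, 11, 12, 4, 14, 15]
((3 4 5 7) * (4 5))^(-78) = (7)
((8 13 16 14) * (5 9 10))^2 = (5 10 9)(8 16)(13 14)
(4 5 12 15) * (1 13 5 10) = (1 13 5 12 15 4 10) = [0, 13, 2, 3, 10, 12, 6, 7, 8, 9, 1, 11, 15, 5, 14, 4]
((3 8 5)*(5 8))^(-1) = ((8)(3 5))^(-1) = (8)(3 5)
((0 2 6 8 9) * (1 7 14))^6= (14)(0 2 6 8 9)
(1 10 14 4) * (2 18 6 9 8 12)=(1 10 14 4)(2 18 6 9 8 12)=[0, 10, 18, 3, 1, 5, 9, 7, 12, 8, 14, 11, 2, 13, 4, 15, 16, 17, 6]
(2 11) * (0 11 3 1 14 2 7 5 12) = (0 11 7 5 12)(1 14 2 3) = [11, 14, 3, 1, 4, 12, 6, 5, 8, 9, 10, 7, 0, 13, 2]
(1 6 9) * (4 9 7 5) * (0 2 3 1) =(0 2 3 1 6 7 5 4 9) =[2, 6, 3, 1, 9, 4, 7, 5, 8, 0]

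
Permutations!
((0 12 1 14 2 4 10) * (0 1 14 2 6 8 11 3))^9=(0 14 8 3 12 6 11)(1 2 4 10)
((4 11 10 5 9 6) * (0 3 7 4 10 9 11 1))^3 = ((0 3 7 4 1)(5 11 9 6 10))^3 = (0 4 3 1 7)(5 6 11 10 9)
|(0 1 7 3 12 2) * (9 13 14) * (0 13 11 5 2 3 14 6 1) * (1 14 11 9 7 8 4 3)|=35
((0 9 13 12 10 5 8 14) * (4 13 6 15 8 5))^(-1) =((0 9 6 15 8 14)(4 13 12 10))^(-1) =(0 14 8 15 6 9)(4 10 12 13)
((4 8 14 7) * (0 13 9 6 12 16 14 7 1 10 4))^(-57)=((0 13 9 6 12 16 14 1 10 4 8 7))^(-57)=(0 6 14 4)(1 8 13 12)(7 9 16 10)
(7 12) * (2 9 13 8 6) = (2 9 13 8 6)(7 12) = [0, 1, 9, 3, 4, 5, 2, 12, 6, 13, 10, 11, 7, 8]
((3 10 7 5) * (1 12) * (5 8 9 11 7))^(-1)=((1 12)(3 10 5)(7 8 9 11))^(-1)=(1 12)(3 5 10)(7 11 9 8)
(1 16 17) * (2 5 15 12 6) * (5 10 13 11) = (1 16 17)(2 10 13 11 5 15 12 6) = [0, 16, 10, 3, 4, 15, 2, 7, 8, 9, 13, 5, 6, 11, 14, 12, 17, 1]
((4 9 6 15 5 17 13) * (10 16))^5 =(4 17 15 9 13 5 6)(10 16)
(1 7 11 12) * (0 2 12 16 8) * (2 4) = (0 4 2 12 1 7 11 16 8) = [4, 7, 12, 3, 2, 5, 6, 11, 0, 9, 10, 16, 1, 13, 14, 15, 8]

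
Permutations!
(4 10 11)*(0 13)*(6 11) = (0 13)(4 10 6 11) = [13, 1, 2, 3, 10, 5, 11, 7, 8, 9, 6, 4, 12, 0]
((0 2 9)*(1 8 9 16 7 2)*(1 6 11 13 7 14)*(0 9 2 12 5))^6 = ((0 6 11 13 7 12 5)(1 8 2 16 14))^6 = (0 5 12 7 13 11 6)(1 8 2 16 14)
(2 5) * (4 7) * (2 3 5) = (3 5)(4 7) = [0, 1, 2, 5, 7, 3, 6, 4]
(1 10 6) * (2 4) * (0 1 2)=(0 1 10 6 2 4)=[1, 10, 4, 3, 0, 5, 2, 7, 8, 9, 6]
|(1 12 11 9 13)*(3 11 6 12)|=10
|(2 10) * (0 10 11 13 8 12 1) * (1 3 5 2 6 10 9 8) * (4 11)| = |(0 9 8 12 3 5 2 4 11 13 1)(6 10)| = 22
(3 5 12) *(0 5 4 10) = (0 5 12 3 4 10) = [5, 1, 2, 4, 10, 12, 6, 7, 8, 9, 0, 11, 3]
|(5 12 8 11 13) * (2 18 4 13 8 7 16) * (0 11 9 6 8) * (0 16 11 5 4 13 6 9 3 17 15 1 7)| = |(0 5 12)(1 7 11 16 2 18 13 4 6 8 3 17 15)| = 39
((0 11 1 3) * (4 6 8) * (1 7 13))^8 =((0 11 7 13 1 3)(4 6 8))^8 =(0 7 1)(3 11 13)(4 8 6)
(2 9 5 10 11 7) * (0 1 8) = (0 1 8)(2 9 5 10 11 7) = [1, 8, 9, 3, 4, 10, 6, 2, 0, 5, 11, 7]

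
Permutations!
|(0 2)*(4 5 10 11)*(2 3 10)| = |(0 3 10 11 4 5 2)| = 7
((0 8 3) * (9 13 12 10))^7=(0 8 3)(9 10 12 13)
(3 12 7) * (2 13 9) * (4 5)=(2 13 9)(3 12 7)(4 5)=[0, 1, 13, 12, 5, 4, 6, 3, 8, 2, 10, 11, 7, 9]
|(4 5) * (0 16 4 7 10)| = |(0 16 4 5 7 10)| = 6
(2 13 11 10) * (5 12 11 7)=(2 13 7 5 12 11 10)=[0, 1, 13, 3, 4, 12, 6, 5, 8, 9, 2, 10, 11, 7]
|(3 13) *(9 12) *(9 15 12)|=2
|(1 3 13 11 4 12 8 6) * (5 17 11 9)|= |(1 3 13 9 5 17 11 4 12 8 6)|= 11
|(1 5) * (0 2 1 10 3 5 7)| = |(0 2 1 7)(3 5 10)| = 12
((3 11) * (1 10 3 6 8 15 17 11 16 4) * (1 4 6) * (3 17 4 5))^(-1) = (1 11 17 10)(3 5 4 15 8 6 16)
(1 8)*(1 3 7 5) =(1 8 3 7 5) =[0, 8, 2, 7, 4, 1, 6, 5, 3]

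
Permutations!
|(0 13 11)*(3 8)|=6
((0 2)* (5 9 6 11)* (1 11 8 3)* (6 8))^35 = ((0 2)(1 11 5 9 8 3))^35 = (0 2)(1 3 8 9 5 11)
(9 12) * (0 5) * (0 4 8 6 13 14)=(0 5 4 8 6 13 14)(9 12)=[5, 1, 2, 3, 8, 4, 13, 7, 6, 12, 10, 11, 9, 14, 0]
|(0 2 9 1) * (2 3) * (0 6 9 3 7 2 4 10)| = 6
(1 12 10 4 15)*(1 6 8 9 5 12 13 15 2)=(1 13 15 6 8 9 5 12 10 4 2)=[0, 13, 1, 3, 2, 12, 8, 7, 9, 5, 4, 11, 10, 15, 14, 6]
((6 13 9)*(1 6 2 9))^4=(1 6 13)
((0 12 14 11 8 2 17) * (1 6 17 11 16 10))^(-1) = (0 17 6 1 10 16 14 12)(2 8 11)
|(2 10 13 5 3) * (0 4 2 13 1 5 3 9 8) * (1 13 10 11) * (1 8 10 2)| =|(0 4 1 5 9 10 13 3 2 11 8)| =11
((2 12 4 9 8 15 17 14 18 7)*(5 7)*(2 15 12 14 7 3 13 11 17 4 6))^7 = (2 17 6 11 12 13 8 3 9 5 4 18 15 14 7)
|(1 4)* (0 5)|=|(0 5)(1 4)|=2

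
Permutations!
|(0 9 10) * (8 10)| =|(0 9 8 10)| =4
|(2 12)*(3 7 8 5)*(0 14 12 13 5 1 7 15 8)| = |(0 14 12 2 13 5 3 15 8 1 7)| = 11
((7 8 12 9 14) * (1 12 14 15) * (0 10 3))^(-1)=((0 10 3)(1 12 9 15)(7 8 14))^(-1)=(0 3 10)(1 15 9 12)(7 14 8)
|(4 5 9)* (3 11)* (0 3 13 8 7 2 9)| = 10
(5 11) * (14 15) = (5 11)(14 15) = [0, 1, 2, 3, 4, 11, 6, 7, 8, 9, 10, 5, 12, 13, 15, 14]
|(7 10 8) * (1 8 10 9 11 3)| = 6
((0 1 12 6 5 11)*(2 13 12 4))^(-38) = (0 5 12 2 1 11 6 13 4)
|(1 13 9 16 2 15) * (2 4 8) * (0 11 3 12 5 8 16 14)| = 12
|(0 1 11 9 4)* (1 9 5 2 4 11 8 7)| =6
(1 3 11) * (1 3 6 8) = (1 6 8)(3 11) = [0, 6, 2, 11, 4, 5, 8, 7, 1, 9, 10, 3]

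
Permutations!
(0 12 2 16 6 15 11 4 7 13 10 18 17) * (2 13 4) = (0 12 13 10 18 17)(2 16 6 15 11)(4 7) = [12, 1, 16, 3, 7, 5, 15, 4, 8, 9, 18, 2, 13, 10, 14, 11, 6, 0, 17]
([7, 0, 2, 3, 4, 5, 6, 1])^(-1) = (0 1 7)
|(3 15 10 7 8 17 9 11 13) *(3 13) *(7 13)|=|(3 15 10 13 7 8 17 9 11)|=9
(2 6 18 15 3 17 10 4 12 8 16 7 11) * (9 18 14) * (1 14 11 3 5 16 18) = (1 14 9)(2 6 11)(3 17 10 4 12 8 18 15 5 16 7) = [0, 14, 6, 17, 12, 16, 11, 3, 18, 1, 4, 2, 8, 13, 9, 5, 7, 10, 15]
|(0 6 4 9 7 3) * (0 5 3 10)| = |(0 6 4 9 7 10)(3 5)| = 6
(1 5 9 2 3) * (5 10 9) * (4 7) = (1 10 9 2 3)(4 7) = [0, 10, 3, 1, 7, 5, 6, 4, 8, 2, 9]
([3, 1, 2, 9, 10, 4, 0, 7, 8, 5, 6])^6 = (0 6 10 4 5 9 3)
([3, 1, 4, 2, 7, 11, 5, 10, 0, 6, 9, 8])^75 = (0 11 6 10 4 3 8 5 9 7 2)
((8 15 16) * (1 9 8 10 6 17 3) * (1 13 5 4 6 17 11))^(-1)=(1 11 6 4 5 13 3 17 10 16 15 8 9)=((1 9 8 15 16 10 17 3 13 5 4 6 11))^(-1)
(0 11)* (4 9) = (0 11)(4 9) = [11, 1, 2, 3, 9, 5, 6, 7, 8, 4, 10, 0]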